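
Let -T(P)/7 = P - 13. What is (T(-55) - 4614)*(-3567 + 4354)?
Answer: -3256606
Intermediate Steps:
T(P) = 91 - 7*P (T(P) = -7*(P - 13) = -7*(-13 + P) = 91 - 7*P)
(T(-55) - 4614)*(-3567 + 4354) = ((91 - 7*(-55)) - 4614)*(-3567 + 4354) = ((91 + 385) - 4614)*787 = (476 - 4614)*787 = -4138*787 = -3256606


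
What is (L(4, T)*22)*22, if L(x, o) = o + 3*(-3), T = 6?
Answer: -1452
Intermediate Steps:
L(x, o) = -9 + o (L(x, o) = o - 9 = -9 + o)
(L(4, T)*22)*22 = ((-9 + 6)*22)*22 = -3*22*22 = -66*22 = -1452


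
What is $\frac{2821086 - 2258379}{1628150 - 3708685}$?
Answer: $- \frac{562707}{2080535} \approx -0.27046$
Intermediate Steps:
$\frac{2821086 - 2258379}{1628150 - 3708685} = \frac{562707}{1628150 - 3708685} = \frac{562707}{-2080535} = 562707 \left(- \frac{1}{2080535}\right) = - \frac{562707}{2080535}$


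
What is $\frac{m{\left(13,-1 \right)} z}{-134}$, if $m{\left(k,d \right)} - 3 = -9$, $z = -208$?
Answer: $- \frac{624}{67} \approx -9.3134$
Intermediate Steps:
$m{\left(k,d \right)} = -6$ ($m{\left(k,d \right)} = 3 - 9 = -6$)
$\frac{m{\left(13,-1 \right)} z}{-134} = \frac{\left(-6\right) \left(-208\right)}{-134} = 1248 \left(- \frac{1}{134}\right) = - \frac{624}{67}$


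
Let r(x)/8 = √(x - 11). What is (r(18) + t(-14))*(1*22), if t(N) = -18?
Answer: -396 + 176*√7 ≈ 69.652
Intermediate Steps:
r(x) = 8*√(-11 + x) (r(x) = 8*√(x - 11) = 8*√(-11 + x))
(r(18) + t(-14))*(1*22) = (8*√(-11 + 18) - 18)*(1*22) = (8*√7 - 18)*22 = (-18 + 8*√7)*22 = -396 + 176*√7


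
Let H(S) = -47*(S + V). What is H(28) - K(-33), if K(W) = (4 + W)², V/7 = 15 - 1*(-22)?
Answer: -14330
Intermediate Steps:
V = 259 (V = 7*(15 - 1*(-22)) = 7*(15 + 22) = 7*37 = 259)
H(S) = -12173 - 47*S (H(S) = -47*(S + 259) = -47*(259 + S) = -12173 - 47*S)
H(28) - K(-33) = (-12173 - 47*28) - (4 - 33)² = (-12173 - 1316) - 1*(-29)² = -13489 - 1*841 = -13489 - 841 = -14330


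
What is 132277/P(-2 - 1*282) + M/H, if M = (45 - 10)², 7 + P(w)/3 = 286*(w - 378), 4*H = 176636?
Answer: -5145399218/25083062703 ≈ -0.20513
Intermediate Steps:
H = 44159 (H = (¼)*176636 = 44159)
P(w) = -324345 + 858*w (P(w) = -21 + 3*(286*(w - 378)) = -21 + 3*(286*(-378 + w)) = -21 + 3*(-108108 + 286*w) = -21 + (-324324 + 858*w) = -324345 + 858*w)
M = 1225 (M = 35² = 1225)
132277/P(-2 - 1*282) + M/H = 132277/(-324345 + 858*(-2 - 1*282)) + 1225/44159 = 132277/(-324345 + 858*(-2 - 282)) + 1225*(1/44159) = 132277/(-324345 + 858*(-284)) + 1225/44159 = 132277/(-324345 - 243672) + 1225/44159 = 132277/(-568017) + 1225/44159 = 132277*(-1/568017) + 1225/44159 = -132277/568017 + 1225/44159 = -5145399218/25083062703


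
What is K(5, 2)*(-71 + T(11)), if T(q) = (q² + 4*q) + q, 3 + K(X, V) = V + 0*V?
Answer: -105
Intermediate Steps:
K(X, V) = -3 + V (K(X, V) = -3 + (V + 0*V) = -3 + (V + 0) = -3 + V)
T(q) = q² + 5*q
K(5, 2)*(-71 + T(11)) = (-3 + 2)*(-71 + 11*(5 + 11)) = -(-71 + 11*16) = -(-71 + 176) = -1*105 = -105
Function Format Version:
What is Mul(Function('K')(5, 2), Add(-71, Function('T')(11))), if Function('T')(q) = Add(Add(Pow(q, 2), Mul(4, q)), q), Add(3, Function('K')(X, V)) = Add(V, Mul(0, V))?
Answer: -105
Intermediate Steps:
Function('K')(X, V) = Add(-3, V) (Function('K')(X, V) = Add(-3, Add(V, Mul(0, V))) = Add(-3, Add(V, 0)) = Add(-3, V))
Function('T')(q) = Add(Pow(q, 2), Mul(5, q))
Mul(Function('K')(5, 2), Add(-71, Function('T')(11))) = Mul(Add(-3, 2), Add(-71, Mul(11, Add(5, 11)))) = Mul(-1, Add(-71, Mul(11, 16))) = Mul(-1, Add(-71, 176)) = Mul(-1, 105) = -105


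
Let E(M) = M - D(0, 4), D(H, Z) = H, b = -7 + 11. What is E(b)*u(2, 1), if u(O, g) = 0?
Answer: 0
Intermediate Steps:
b = 4
E(M) = M (E(M) = M - 1*0 = M + 0 = M)
E(b)*u(2, 1) = 4*0 = 0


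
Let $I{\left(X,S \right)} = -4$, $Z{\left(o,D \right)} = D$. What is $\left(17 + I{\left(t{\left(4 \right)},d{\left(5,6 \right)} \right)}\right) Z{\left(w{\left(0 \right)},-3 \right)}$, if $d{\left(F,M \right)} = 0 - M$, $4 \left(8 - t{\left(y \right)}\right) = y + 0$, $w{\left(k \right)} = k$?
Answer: $-39$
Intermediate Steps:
$t{\left(y \right)} = 8 - \frac{y}{4}$ ($t{\left(y \right)} = 8 - \frac{y + 0}{4} = 8 - \frac{y}{4}$)
$d{\left(F,M \right)} = - M$
$\left(17 + I{\left(t{\left(4 \right)},d{\left(5,6 \right)} \right)}\right) Z{\left(w{\left(0 \right)},-3 \right)} = \left(17 - 4\right) \left(-3\right) = 13 \left(-3\right) = -39$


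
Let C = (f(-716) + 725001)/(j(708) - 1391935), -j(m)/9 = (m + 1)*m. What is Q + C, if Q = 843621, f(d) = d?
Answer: 4985531957858/5909683 ≈ 8.4362e+5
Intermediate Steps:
j(m) = -9*m*(1 + m) (j(m) = -9*(m + 1)*m = -9*(1 + m)*m = -9*m*(1 + m))
C = -724285/5909683 (C = (-716 + 725001)/(-9*708*(1 + 708) - 1391935) = 724285/(-9*708*709 - 1391935) = 724285/(-4517748 - 1391935) = 724285/(-5909683) = 724285*(-1/5909683) = -724285/5909683 ≈ -0.12256)
Q + C = 843621 - 724285/5909683 = 4985531957858/5909683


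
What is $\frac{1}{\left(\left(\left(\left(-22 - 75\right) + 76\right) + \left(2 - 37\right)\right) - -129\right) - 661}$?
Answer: $- \frac{1}{588} \approx -0.0017007$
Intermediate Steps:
$\frac{1}{\left(\left(\left(\left(-22 - 75\right) + 76\right) + \left(2 - 37\right)\right) - -129\right) - 661} = \frac{1}{\left(\left(\left(\left(-22 - 75\right) + 76\right) - 35\right) + 129\right) - 661} = \frac{1}{\left(\left(\left(-97 + 76\right) - 35\right) + 129\right) - 661} = \frac{1}{\left(\left(-21 - 35\right) + 129\right) - 661} = \frac{1}{\left(-56 + 129\right) - 661} = \frac{1}{73 - 661} = \frac{1}{-588} = - \frac{1}{588}$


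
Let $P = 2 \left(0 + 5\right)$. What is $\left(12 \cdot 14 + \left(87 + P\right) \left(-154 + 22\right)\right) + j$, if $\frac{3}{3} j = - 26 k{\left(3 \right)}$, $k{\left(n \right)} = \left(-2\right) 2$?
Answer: $-12532$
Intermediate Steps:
$k{\left(n \right)} = -4$
$P = 10$ ($P = 2 \cdot 5 = 10$)
$j = 104$ ($j = \left(-26\right) \left(-4\right) = 104$)
$\left(12 \cdot 14 + \left(87 + P\right) \left(-154 + 22\right)\right) + j = \left(12 \cdot 14 + \left(87 + 10\right) \left(-154 + 22\right)\right) + 104 = \left(168 + 97 \left(-132\right)\right) + 104 = \left(168 - 12804\right) + 104 = -12636 + 104 = -12532$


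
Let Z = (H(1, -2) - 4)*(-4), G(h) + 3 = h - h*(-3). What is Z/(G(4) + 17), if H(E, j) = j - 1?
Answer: 14/15 ≈ 0.93333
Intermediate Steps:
G(h) = -3 + 4*h (G(h) = -3 + (h - h*(-3)) = -3 + (h - (-3)*h) = -3 + (h + 3*h) = -3 + 4*h)
H(E, j) = -1 + j
Z = 28 (Z = ((-1 - 2) - 4)*(-4) = (-3 - 4)*(-4) = -7*(-4) = 28)
Z/(G(4) + 17) = 28/((-3 + 4*4) + 17) = 28/((-3 + 16) + 17) = 28/(13 + 17) = 28/30 = (1/30)*28 = 14/15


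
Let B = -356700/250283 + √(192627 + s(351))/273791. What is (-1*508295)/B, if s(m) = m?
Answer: 566940372313089702289843250/1589617934086484612493 + 8717615490658852174705*√21442/3179235868172969224986 ≈ 3.5705e+5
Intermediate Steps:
B = -356700/250283 + 3*√21442/273791 (B = -356700/250283 + √(192627 + 351)/273791 = -356700*1/250283 + √192978*(1/273791) = -356700/250283 + (3*√21442)*(1/273791) = -356700/250283 + 3*√21442/273791 ≈ -1.4236)
(-1*508295)/B = (-1*508295)/(-356700/250283 + 3*√21442/273791) = -508295/(-356700/250283 + 3*√21442/273791)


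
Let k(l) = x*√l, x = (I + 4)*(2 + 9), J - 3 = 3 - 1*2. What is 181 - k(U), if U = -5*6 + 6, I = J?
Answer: 181 - 176*I*√6 ≈ 181.0 - 431.11*I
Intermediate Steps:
J = 4 (J = 3 + (3 - 1*2) = 3 + (3 - 2) = 3 + 1 = 4)
I = 4
U = -24 (U = -30 + 6 = -24)
x = 88 (x = (4 + 4)*(2 + 9) = 8*11 = 88)
k(l) = 88*√l
181 - k(U) = 181 - 88*√(-24) = 181 - 88*2*I*√6 = 181 - 176*I*√6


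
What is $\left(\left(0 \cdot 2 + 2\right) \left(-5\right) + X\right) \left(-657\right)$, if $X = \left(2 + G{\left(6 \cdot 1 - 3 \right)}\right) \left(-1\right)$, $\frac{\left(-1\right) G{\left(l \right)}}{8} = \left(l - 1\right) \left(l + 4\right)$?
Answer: $-65700$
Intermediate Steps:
$G{\left(l \right)} = - 8 \left(-1 + l\right) \left(4 + l\right)$ ($G{\left(l \right)} = - 8 \left(l - 1\right) \left(l + 4\right) = - 8 \left(-1 + l\right) \left(4 + l\right)$)
$X = 110$ ($X = \left(2 - \left(-32 + 8 \left(6 \cdot 1 - 3\right)^{2} + 24 \left(6 \cdot 1 - 3\right)\right)\right) \left(-1\right) = \left(2 - \left(-32 + 8 \left(6 - 3\right)^{2} + 24 \left(6 - 3\right)\right)\right) \left(-1\right) = \left(2 - \left(40 + 72\right)\right) \left(-1\right) = \left(2 - 112\right) \left(-1\right) = \left(-110\right) \left(-1\right) = 110$)
$\left(\left(0 \cdot 2 + 2\right) \left(-5\right) + X\right) \left(-657\right) = \left(\left(0 \cdot 2 + 2\right) \left(-5\right) + 110\right) \left(-657\right) = \left(\left(0 + 2\right) \left(-5\right) + 110\right) \left(-657\right) = \left(2 \left(-5\right) + 110\right) \left(-657\right) = \left(-10 + 110\right) \left(-657\right) = 100 \left(-657\right) = -65700$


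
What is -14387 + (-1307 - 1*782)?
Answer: -16476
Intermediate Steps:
-14387 + (-1307 - 1*782) = -14387 + (-1307 - 782) = -14387 - 2089 = -16476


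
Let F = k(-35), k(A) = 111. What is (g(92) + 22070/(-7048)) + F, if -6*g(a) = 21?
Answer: 367795/3524 ≈ 104.37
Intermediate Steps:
g(a) = -7/2 (g(a) = -1/6*21 = -7/2)
F = 111
(g(92) + 22070/(-7048)) + F = (-7/2 + 22070/(-7048)) + 111 = (-7/2 + 22070*(-1/7048)) + 111 = (-7/2 - 11035/3524) + 111 = -23369/3524 + 111 = 367795/3524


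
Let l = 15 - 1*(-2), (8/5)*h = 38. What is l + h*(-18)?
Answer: -821/2 ≈ -410.50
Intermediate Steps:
h = 95/4 (h = (5/8)*38 = 95/4 ≈ 23.750)
l = 17 (l = 15 + 2 = 17)
l + h*(-18) = 17 + (95/4)*(-18) = 17 - 855/2 = -821/2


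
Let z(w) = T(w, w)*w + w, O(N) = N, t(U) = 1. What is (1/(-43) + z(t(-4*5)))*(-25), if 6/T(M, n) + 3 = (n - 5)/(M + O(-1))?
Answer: -1050/43 ≈ -24.419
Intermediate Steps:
T(M, n) = 6/(-3 + (-5 + n)/(-1 + M)) (T(M, n) = 6/(-3 + (n - 5)/(M - 1)) = 6/(-3 + (-5 + n)/(-1 + M)))
z(w) = w + 6*w*(1 - w)/(2 + 2*w) (z(w) = (6*(1 - w)/(2 - w + 3*w))*w + w = (6*(1 - w)/(2 + 2*w))*w + w = 6*w*(1 - w)/(2 + 2*w) + w = w + 6*w*(1 - w)/(2 + 2*w))
(1/(-43) + z(t(-4*5)))*(-25) = (1/(-43) + 2*1*(2 - 1*1)/(1 + 1))*(-25) = (-1/43 + 2*1*(2 - 1)/2)*(-25) = (-1/43 + 2*1*(½)*1)*(-25) = (-1/43 + 1)*(-25) = (42/43)*(-25) = -1050/43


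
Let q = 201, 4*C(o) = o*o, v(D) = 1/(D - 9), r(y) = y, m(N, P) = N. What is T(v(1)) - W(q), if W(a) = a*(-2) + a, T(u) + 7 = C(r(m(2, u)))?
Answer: 195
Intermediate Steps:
v(D) = 1/(-9 + D)
C(o) = o²/4 (C(o) = (o*o)/4 = o²/4)
T(u) = -6 (T(u) = -7 + (¼)*2² = -7 + (¼)*4 = -7 + 1 = -6)
W(a) = -a (W(a) = -2*a + a = -a)
T(v(1)) - W(q) = -6 - (-1)*201 = -6 - 1*(-201) = -6 + 201 = 195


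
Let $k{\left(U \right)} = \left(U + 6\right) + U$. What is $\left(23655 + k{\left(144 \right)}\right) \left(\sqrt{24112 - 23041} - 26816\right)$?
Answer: $-642216384 + 71847 \sqrt{119} \approx -6.4143 \cdot 10^{8}$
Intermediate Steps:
$k{\left(U \right)} = 6 + 2 U$ ($k{\left(U \right)} = \left(6 + U\right) + U = 6 + 2 U$)
$\left(23655 + k{\left(144 \right)}\right) \left(\sqrt{24112 - 23041} - 26816\right) = \left(23655 + \left(6 + 2 \cdot 144\right)\right) \left(\sqrt{24112 - 23041} - 26816\right) = \left(23655 + \left(6 + 288\right)\right) \left(\sqrt{1071} - 26816\right) = \left(23655 + 294\right) \left(3 \sqrt{119} - 26816\right) = 23949 \left(-26816 + 3 \sqrt{119}\right) = -642216384 + 71847 \sqrt{119}$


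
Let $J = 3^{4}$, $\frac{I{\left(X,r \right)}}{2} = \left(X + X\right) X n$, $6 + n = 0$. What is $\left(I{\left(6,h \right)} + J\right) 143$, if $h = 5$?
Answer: $-111969$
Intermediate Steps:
$n = -6$ ($n = -6 + 0 = -6$)
$I{\left(X,r \right)} = - 24 X^{2}$ ($I{\left(X,r \right)} = 2 \left(X + X\right) X \left(-6\right) = 2 \cdot 2 X X \left(-6\right) = 2 \cdot 2 X^{2} \left(-6\right) = 2 \left(- 12 X^{2}\right) = - 24 X^{2}$)
$J = 81$
$\left(I{\left(6,h \right)} + J\right) 143 = \left(- 24 \cdot 6^{2} + 81\right) 143 = \left(\left(-24\right) 36 + 81\right) 143 = \left(-864 + 81\right) 143 = \left(-783\right) 143 = -111969$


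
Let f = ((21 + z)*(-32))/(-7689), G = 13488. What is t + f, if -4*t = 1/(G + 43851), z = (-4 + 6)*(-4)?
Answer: 31801469/587839428 ≈ 0.054099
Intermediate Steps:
z = -8 (z = 2*(-4) = -8)
t = -1/229356 (t = -1/(4*(13488 + 43851)) = -¼/57339 = -¼*1/57339 = -1/229356 ≈ -4.3600e-6)
f = 416/7689 (f = ((21 - 8)*(-32))/(-7689) = (13*(-32))*(-1/7689) = -416*(-1/7689) = 416/7689 ≈ 0.054103)
t + f = -1/229356 + 416/7689 = 31801469/587839428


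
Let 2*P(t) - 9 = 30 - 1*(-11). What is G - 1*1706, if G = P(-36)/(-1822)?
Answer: -3108357/1822 ≈ -1706.0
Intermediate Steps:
P(t) = 25 (P(t) = 9/2 + (30 - 1*(-11))/2 = 9/2 + (30 + 11)/2 = 9/2 + (½)*41 = 9/2 + 41/2 = 25)
G = -25/1822 (G = 25/(-1822) = 25*(-1/1822) = -25/1822 ≈ -0.013721)
G - 1*1706 = -25/1822 - 1*1706 = -25/1822 - 1706 = -3108357/1822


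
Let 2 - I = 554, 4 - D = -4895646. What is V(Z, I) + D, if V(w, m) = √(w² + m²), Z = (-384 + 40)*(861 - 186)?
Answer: 4895650 + 24*√93606154 ≈ 5.1278e+6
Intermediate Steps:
D = 4895650 (D = 4 - 1*(-4895646) = 4 + 4895646 = 4895650)
I = -552 (I = 2 - 1*554 = 2 - 554 = -552)
Z = -232200 (Z = -344*675 = -232200)
V(w, m) = √(m² + w²)
V(Z, I) + D = √((-552)² + (-232200)²) + 4895650 = √(304704 + 53916840000) + 4895650 = √53917144704 + 4895650 = 24*√93606154 + 4895650 = 4895650 + 24*√93606154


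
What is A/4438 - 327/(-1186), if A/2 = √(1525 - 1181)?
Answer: 327/1186 + 2*√86/2219 ≈ 0.28408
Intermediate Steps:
A = 4*√86 (A = 2*√(1525 - 1181) = 2*√344 = 2*(2*√86) = 4*√86 ≈ 37.094)
A/4438 - 327/(-1186) = (4*√86)/4438 - 327/(-1186) = (4*√86)*(1/4438) - 327*(-1/1186) = 2*√86/2219 + 327/1186 = 327/1186 + 2*√86/2219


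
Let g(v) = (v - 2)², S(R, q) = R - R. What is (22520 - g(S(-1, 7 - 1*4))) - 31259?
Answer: -8743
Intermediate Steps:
S(R, q) = 0
g(v) = (-2 + v)²
(22520 - g(S(-1, 7 - 1*4))) - 31259 = (22520 - (-2 + 0)²) - 31259 = (22520 - 1*(-2)²) - 31259 = (22520 - 1*4) - 31259 = (22520 - 4) - 31259 = 22516 - 31259 = -8743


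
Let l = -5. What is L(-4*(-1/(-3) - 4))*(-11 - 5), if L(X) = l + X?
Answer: -464/3 ≈ -154.67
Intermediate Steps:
L(X) = -5 + X
L(-4*(-1/(-3) - 4))*(-11 - 5) = (-5 - 4*(-1/(-3) - 4))*(-11 - 5) = (-5 - 4*(-1*(-1/3) - 4))*(-16) = (-5 - 4*(1/3 - 4))*(-16) = (-5 - 4*(-11/3))*(-16) = (-5 + 44/3)*(-16) = (29/3)*(-16) = -464/3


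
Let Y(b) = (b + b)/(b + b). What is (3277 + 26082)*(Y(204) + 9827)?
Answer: 288540252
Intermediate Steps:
Y(b) = 1 (Y(b) = (2*b)/((2*b)) = (2*b)*(1/(2*b)) = 1)
(3277 + 26082)*(Y(204) + 9827) = (3277 + 26082)*(1 + 9827) = 29359*9828 = 288540252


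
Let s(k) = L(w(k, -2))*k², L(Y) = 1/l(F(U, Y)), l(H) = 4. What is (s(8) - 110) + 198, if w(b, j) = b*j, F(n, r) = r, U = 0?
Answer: 104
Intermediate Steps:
L(Y) = ¼ (L(Y) = 1/4 = ¼)
s(k) = k²/4
(s(8) - 110) + 198 = ((¼)*8² - 110) + 198 = ((¼)*64 - 110) + 198 = (16 - 110) + 198 = -94 + 198 = 104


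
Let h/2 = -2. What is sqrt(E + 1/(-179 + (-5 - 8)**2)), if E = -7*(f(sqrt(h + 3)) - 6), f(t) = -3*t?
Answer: sqrt(4190 + 2100*I)/10 ≈ 6.6621 + 1.5761*I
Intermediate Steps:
h = -4 (h = 2*(-2) = -4)
E = 42 + 21*I (E = -7*(-3*sqrt(-4 + 3) - 6) = -7*(-3*I - 6) = -7*(-6 - 3*I) = 42 + 21*I ≈ 42.0 + 21.0*I)
sqrt(E + 1/(-179 + (-5 - 8)**2)) = sqrt((42 + 21*I) + 1/(-179 + (-5 - 8)**2)) = sqrt((42 + 21*I) + 1/(-179 + (-13)**2)) = sqrt((42 + 21*I) + 1/(-179 + 169)) = sqrt((42 + 21*I) + 1/(-10)) = sqrt((42 + 21*I) - 1/10) = sqrt(419/10 + 21*I)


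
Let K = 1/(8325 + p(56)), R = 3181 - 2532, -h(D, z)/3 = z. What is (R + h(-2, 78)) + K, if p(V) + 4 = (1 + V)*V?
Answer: 4777896/11513 ≈ 415.00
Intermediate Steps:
h(D, z) = -3*z
p(V) = -4 + V*(1 + V) (p(V) = -4 + (1 + V)*V = -4 + V*(1 + V))
R = 649
K = 1/11513 (K = 1/(8325 + (-4 + 56 + 56**2)) = 1/(8325 + (-4 + 56 + 3136)) = 1/(8325 + 3188) = 1/11513 ≈ 8.6858e-5)
(R + h(-2, 78)) + K = (649 - 3*78) + 1/11513 = (649 - 234) + 1/11513 = 415 + 1/11513 = 4777896/11513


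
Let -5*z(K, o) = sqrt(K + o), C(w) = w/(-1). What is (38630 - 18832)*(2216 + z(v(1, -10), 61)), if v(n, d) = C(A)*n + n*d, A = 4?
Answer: 43872368 - 19798*sqrt(47)/5 ≈ 4.3845e+7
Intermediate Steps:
C(w) = -w (C(w) = w*(-1) = -w)
v(n, d) = -4*n + d*n (v(n, d) = (-1*4)*n + n*d = -4*n + d*n)
z(K, o) = -sqrt(K + o)/5
(38630 - 18832)*(2216 + z(v(1, -10), 61)) = (38630 - 18832)*(2216 - sqrt(1*(-4 - 10) + 61)/5) = 19798*(2216 - sqrt(1*(-14) + 61)/5) = 19798*(2216 - sqrt(-14 + 61)/5) = 19798*(2216 - sqrt(47)/5) = 43872368 - 19798*sqrt(47)/5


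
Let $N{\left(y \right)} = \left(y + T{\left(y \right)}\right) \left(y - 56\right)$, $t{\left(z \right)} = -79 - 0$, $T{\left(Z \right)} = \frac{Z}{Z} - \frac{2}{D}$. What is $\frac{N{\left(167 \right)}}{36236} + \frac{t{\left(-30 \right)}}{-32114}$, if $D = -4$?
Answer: $\frac{603506843}{1163682904} \approx 0.51862$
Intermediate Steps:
$T{\left(Z \right)} = \frac{3}{2}$ ($T{\left(Z \right)} = \frac{Z}{Z} - \frac{2}{-4} = 1 - - \frac{1}{2} = 1 + \frac{1}{2} = \frac{3}{2}$)
$t{\left(z \right)} = -79$ ($t{\left(z \right)} = -79 + 0 = -79$)
$N{\left(y \right)} = \left(-56 + y\right) \left(\frac{3}{2} + y\right)$ ($N{\left(y \right)} = \left(y + \frac{3}{2}\right) \left(y - 56\right) = \left(\frac{3}{2} + y\right) \left(-56 + y\right) = \left(-56 + y\right) \left(\frac{3}{2} + y\right)$)
$\frac{N{\left(167 \right)}}{36236} + \frac{t{\left(-30 \right)}}{-32114} = \frac{-84 + 167^{2} - \frac{18203}{2}}{36236} - \frac{79}{-32114} = \left(-84 + 27889 - \frac{18203}{2}\right) \frac{1}{36236} - - \frac{79}{32114} = \frac{37407}{2} \cdot \frac{1}{36236} + \frac{79}{32114} = \frac{37407}{72472} + \frac{79}{32114} = \frac{603506843}{1163682904}$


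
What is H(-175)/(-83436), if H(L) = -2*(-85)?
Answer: -5/2454 ≈ -0.0020375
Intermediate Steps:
H(L) = 170
H(-175)/(-83436) = 170/(-83436) = 170*(-1/83436) = -5/2454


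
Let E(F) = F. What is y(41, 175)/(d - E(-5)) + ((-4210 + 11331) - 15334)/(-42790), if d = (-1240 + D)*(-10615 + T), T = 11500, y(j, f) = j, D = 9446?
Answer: 11929429497/62150891770 ≈ 0.19194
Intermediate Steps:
d = 7262310 (d = (-1240 + 9446)*(-10615 + 11500) = 8206*885 = 7262310)
y(41, 175)/(d - E(-5)) + ((-4210 + 11331) - 15334)/(-42790) = 41/(7262310 - 1*(-5)) + ((-4210 + 11331) - 15334)/(-42790) = 41/(7262310 + 5) + (7121 - 15334)*(-1/42790) = 41/7262315 - 8213*(-1/42790) = 41*(1/7262315) + 8213/42790 = 41/7262315 + 8213/42790 = 11929429497/62150891770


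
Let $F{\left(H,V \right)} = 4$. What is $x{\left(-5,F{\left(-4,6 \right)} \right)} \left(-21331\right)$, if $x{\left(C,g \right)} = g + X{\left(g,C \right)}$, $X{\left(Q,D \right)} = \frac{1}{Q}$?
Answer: $- \frac{362627}{4} \approx -90657.0$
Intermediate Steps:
$x{\left(C,g \right)} = g + \frac{1}{g}$
$x{\left(-5,F{\left(-4,6 \right)} \right)} \left(-21331\right) = \left(4 + \frac{1}{4}\right) \left(-21331\right) = \frac{17}{4} \left(-21331\right) = - \frac{362627}{4}$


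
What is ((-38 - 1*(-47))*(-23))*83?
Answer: -17181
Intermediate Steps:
((-38 - 1*(-47))*(-23))*83 = ((-38 + 47)*(-23))*83 = (9*(-23))*83 = -207*83 = -17181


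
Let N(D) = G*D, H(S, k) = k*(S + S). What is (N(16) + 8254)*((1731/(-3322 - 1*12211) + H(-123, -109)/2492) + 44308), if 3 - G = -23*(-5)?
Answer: 395912133317817/1382437 ≈ 2.8639e+8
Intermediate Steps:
G = -112 (G = 3 - (-23)*(-5) = 3 - 1*115 = 3 - 115 = -112)
H(S, k) = 2*S*k (H(S, k) = k*(2*S) = 2*S*k)
N(D) = -112*D
(N(16) + 8254)*((1731/(-3322 - 1*12211) + H(-123, -109)/2492) + 44308) = (-112*16 + 8254)*((1731/(-3322 - 1*12211) + (2*(-123)*(-109))/2492) + 44308) = (-1792 + 8254)*((1731/(-3322 - 12211) + 26814*(1/2492)) + 44308) = 6462*((1731/(-15533) + 13407/1246) + 44308) = 6462*((1731*(-1/15533) + 13407/1246) + 44308) = 6462*((-1731/15533 + 13407/1246) + 44308) = 6462*(29442015/2764874 + 44308) = 6462*(122535479207/2764874) = 395912133317817/1382437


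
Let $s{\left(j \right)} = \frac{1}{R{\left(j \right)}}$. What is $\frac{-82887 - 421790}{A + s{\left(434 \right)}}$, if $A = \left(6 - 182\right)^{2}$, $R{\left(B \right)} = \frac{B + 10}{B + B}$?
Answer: $- \frac{56019147}{3438553} \approx -16.291$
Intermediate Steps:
$R{\left(B \right)} = \frac{10 + B}{2 B}$
$A = 30976$ ($A = \left(-176\right)^{2} = 30976$)
$s{\left(j \right)} = \frac{2 j}{10 + j}$ ($s{\left(j \right)} = \frac{1}{\frac{1}{2} \frac{1}{j} \left(10 + j\right)} = \frac{2 j}{10 + j}$)
$\frac{-82887 - 421790}{A + s{\left(434 \right)}} = \frac{-82887 - 421790}{30976 + 2 \cdot 434 \frac{1}{10 + 434}} = - \frac{504677}{30976 + 2 \cdot 434 \cdot \frac{1}{444}} = - \frac{504677}{30976 + \frac{217}{111}} = - \frac{504677}{\frac{3438553}{111}} = \left(-504677\right) \frac{111}{3438553} = - \frac{56019147}{3438553}$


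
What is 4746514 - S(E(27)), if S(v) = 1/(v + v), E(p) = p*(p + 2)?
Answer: 7433040923/1566 ≈ 4.7465e+6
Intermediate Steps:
E(p) = p*(2 + p)
S(v) = 1/(2*v)
4746514 - S(E(27)) = 4746514 - 1/(2*(27*(2 + 27))) = 4746514 - 1/(2*(27*29)) = 4746514 - 1/(2*783) = 4746514 - 1*1/1566 = 4746514 - 1/1566 = 7433040923/1566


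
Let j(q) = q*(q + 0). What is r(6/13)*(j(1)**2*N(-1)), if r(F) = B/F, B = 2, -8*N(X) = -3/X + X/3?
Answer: -13/9 ≈ -1.4444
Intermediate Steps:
j(q) = q**2 (j(q) = q*q = q**2)
N(X) = -X/24 + 3/(8*X) (N(X) = -(-3/X + X/3)/8 = -X/24 + 3/(8*X))
r(F) = 2/F
r(6/13)*(j(1)**2*N(-1)) = (2/((6/13)))*((1**2)**2*((1/24)*(9 - 1*(-1)**2)/(-1))) = (2/((6*(1/13))))*(1**2*((1/24)*(-1)*(9 - 1*1))) = (2/(6/13))*(1*((1/24)*(-1)*(9 - 1))) = (2*(13/6))*(1*((1/24)*(-1)*8)) = 13*(1*(-1/3))/3 = (13/3)*(-1/3) = -13/9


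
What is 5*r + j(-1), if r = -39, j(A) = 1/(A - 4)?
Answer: -976/5 ≈ -195.20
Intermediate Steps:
j(A) = 1/(-4 + A)
5*r + j(-1) = 5*(-39) + 1/(-4 - 1) = -195 + 1/(-5) = -195 - 1/5 = -976/5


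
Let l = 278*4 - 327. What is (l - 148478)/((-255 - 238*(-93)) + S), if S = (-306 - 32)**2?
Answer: -11361/10471 ≈ -1.0850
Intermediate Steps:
l = 785 (l = 1112 - 327 = 785)
S = 114244 (S = (-338)**2 = 114244)
(l - 148478)/((-255 - 238*(-93)) + S) = (785 - 148478)/((-255 - 238*(-93)) + 114244) = -147693/((-255 + 22134) + 114244) = -147693/(21879 + 114244) = -147693/136123 = -147693*1/136123 = -11361/10471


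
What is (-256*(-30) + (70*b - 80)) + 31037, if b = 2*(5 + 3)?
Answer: 39757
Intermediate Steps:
b = 16 (b = 2*8 = 16)
(-256*(-30) + (70*b - 80)) + 31037 = (-256*(-30) + (70*16 - 80)) + 31037 = (7680 + (1120 - 80)) + 31037 = (7680 + 1040) + 31037 = 8720 + 31037 = 39757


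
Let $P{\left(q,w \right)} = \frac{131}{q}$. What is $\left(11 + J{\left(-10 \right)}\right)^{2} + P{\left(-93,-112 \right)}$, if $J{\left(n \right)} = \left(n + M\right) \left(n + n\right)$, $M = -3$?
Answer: $\frac{6829882}{93} \approx 73440.0$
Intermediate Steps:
$J{\left(n \right)} = 2 n \left(-3 + n\right)$ ($J{\left(n \right)} = \left(n - 3\right) \left(n + n\right) = \left(-3 + n\right) 2 n = 2 n \left(-3 + n\right)$)
$\left(11 + J{\left(-10 \right)}\right)^{2} + P{\left(-93,-112 \right)} = \left(11 + 2 \left(-10\right) \left(-3 - 10\right)\right)^{2} + \frac{131}{-93} = \left(11 + 2 \left(-10\right) \left(-13\right)\right)^{2} + 131 \left(- \frac{1}{93}\right) = \left(11 + 260\right)^{2} - \frac{131}{93} = 271^{2} - \frac{131}{93} = 73441 - \frac{131}{93} = \frac{6829882}{93}$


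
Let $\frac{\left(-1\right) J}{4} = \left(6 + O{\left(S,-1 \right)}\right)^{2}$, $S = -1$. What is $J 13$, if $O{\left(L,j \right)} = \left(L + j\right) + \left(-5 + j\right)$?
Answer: $-208$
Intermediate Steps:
$O{\left(L,j \right)} = -5 + L + 2 j$
$J = -16$ ($J = - 4 \left(6 - 8\right)^{2} = - 4 \left(-2\right)^{2} = \left(-4\right) 4 = -16$)
$J 13 = \left(-16\right) 13 = -208$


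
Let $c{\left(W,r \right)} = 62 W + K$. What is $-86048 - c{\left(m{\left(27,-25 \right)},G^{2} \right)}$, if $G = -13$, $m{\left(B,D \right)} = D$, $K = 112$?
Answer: $-84610$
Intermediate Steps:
$c{\left(W,r \right)} = 112 + 62 W$ ($c{\left(W,r \right)} = 62 W + 112 = 112 + 62 W$)
$-86048 - c{\left(m{\left(27,-25 \right)},G^{2} \right)} = -86048 - \left(112 + 62 \left(-25\right)\right) = -86048 - \left(112 - 1550\right) = -86048 - -1438 = -86048 + 1438 = -84610$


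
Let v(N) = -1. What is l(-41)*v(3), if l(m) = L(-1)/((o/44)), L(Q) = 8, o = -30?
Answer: 176/15 ≈ 11.733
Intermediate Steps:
l(m) = -176/15 (l(m) = 8/((-30/44)) = 8/((-30*1/44)) = 8/(-15/22) = 8*(-22/15) = -176/15)
l(-41)*v(3) = -176/15*(-1) = 176/15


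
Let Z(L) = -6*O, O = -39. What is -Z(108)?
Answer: -234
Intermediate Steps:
Z(L) = 234 (Z(L) = -6*(-39) = 234)
-Z(108) = -1*234 = -234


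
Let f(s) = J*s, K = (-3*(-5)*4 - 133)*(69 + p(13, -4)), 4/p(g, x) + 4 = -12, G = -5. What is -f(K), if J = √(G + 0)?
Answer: 20075*I*√5/4 ≈ 11222.0*I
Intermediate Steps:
p(g, x) = -¼ (p(g, x) = 4/(-4 - 12) = 4/(-16) = 4*(-1/16) = -¼)
J = I*√5 (J = √(-5 + 0) = √(-5) = I*√5 ≈ 2.2361*I)
K = -20075/4 (K = (-3*(-5)*4 - 133)*(69 - ¼) = (15*4 - 133)*(275/4) = (60 - 133)*(275/4) = -73*275/4 = -20075/4 ≈ -5018.8)
f(s) = I*s*√5 (f(s) = (I*√5)*s = I*s*√5)
-f(K) = -I*(-20075)*√5/4 = -(-20075)*I*√5/4 = 20075*I*√5/4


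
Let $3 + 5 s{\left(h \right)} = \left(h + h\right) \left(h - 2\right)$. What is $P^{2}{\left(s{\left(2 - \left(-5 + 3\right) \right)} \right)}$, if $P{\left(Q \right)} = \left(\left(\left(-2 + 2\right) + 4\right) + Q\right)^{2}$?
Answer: $\frac{1185921}{625} \approx 1897.5$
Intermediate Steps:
$s{\left(h \right)} = - \frac{3}{5} + \frac{2 h \left(-2 + h\right)}{5}$ ($s{\left(h \right)} = - \frac{3}{5} + \frac{\left(h + h\right) \left(h - 2\right)}{5} = - \frac{3}{5} + \frac{2 h \left(-2 + h\right)}{5}$)
$P{\left(Q \right)} = \left(4 + Q\right)^{2}$ ($P{\left(Q \right)} = \left(\left(0 + 4\right) + Q\right)^{2} = \left(4 + Q\right)^{2}$)
$P^{2}{\left(s{\left(2 - \left(-5 + 3\right) \right)} \right)} = \left(\left(4 - \left(\frac{3}{5} - \frac{2 \left(2 - \left(-5 + 3\right)\right)^{2}}{5} + \frac{4 \left(2 - \left(-5 + 3\right)\right)}{5}\right)\right)^{2}\right)^{2} = \left(\left(4 - \left(\frac{3}{5} - \frac{2 \left(2 - -2\right)^{2}}{5} + \frac{4 \left(2 - -2\right)}{5}\right)\right)^{2}\right)^{2} = \left(\left(4 - \left(\frac{3}{5} - \frac{2 \left(2 + 2\right)^{2}}{5} + \frac{4 \left(2 + 2\right)}{5}\right)\right)^{2}\right)^{2} = \left(\left(4 - \left(\frac{19}{5} - \frac{32}{5}\right)\right)^{2}\right)^{2} = \left(\left(4 - - \frac{13}{5}\right)^{2}\right)^{2} = \left(\left(4 + \frac{13}{5}\right)^{2}\right)^{2} = \left(\left(\frac{33}{5}\right)^{2}\right)^{2} = \left(\frac{1089}{25}\right)^{2} = \frac{1185921}{625}$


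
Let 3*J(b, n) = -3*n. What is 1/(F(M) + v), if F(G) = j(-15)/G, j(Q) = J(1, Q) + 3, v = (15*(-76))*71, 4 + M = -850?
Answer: -427/34561389 ≈ -1.2355e-5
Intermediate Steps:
M = -854 (M = -4 - 850 = -854)
v = -80940 (v = -1140*71 = -80940)
J(b, n) = -n (J(b, n) = (-3*n)/3 = -n)
j(Q) = 3 - Q (j(Q) = -Q + 3 = 3 - Q)
F(G) = 18/G (F(G) = (3 - 1*(-15))/G = (3 + 15)/G = 18/G)
1/(F(M) + v) = 1/(18/(-854) - 80940) = 1/(18*(-1/854) - 80940) = 1/(-9/427 - 80940) = 1/(-34561389/427) = -427/34561389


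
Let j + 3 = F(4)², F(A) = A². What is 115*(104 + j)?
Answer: 41055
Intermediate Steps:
j = 253 (j = -3 + (4²)² = -3 + 16² = -3 + 256 = 253)
115*(104 + j) = 115*(104 + 253) = 115*357 = 41055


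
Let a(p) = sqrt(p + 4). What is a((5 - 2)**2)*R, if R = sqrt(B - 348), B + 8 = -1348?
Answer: 2*I*sqrt(5538) ≈ 148.84*I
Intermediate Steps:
B = -1356 (B = -8 - 1348 = -1356)
a(p) = sqrt(4 + p)
R = 2*I*sqrt(426) (R = sqrt(-1356 - 348) = sqrt(-1704) = 2*I*sqrt(426) ≈ 41.28*I)
a((5 - 2)**2)*R = sqrt(4 + (5 - 2)**2)*(2*I*sqrt(426)) = sqrt(4 + 3**2)*(2*I*sqrt(426)) = sqrt(4 + 9)*(2*I*sqrt(426)) = sqrt(13)*(2*I*sqrt(426)) = 2*I*sqrt(5538)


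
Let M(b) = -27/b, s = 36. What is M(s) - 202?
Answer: -811/4 ≈ -202.75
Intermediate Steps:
M(s) - 202 = -27/36 - 202 = -27*1/36 - 202 = -¾ - 202 = -811/4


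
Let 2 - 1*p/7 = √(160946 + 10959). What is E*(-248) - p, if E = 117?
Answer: -29030 + 7*√171905 ≈ -26128.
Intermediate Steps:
p = 14 - 7*√171905 (p = 14 - 7*√(160946 + 10959) = 14 - 7*√171905 ≈ -2888.3)
E*(-248) - p = 117*(-248) - (14 - 7*√171905) = -29016 + (-14 + 7*√171905) = -29030 + 7*√171905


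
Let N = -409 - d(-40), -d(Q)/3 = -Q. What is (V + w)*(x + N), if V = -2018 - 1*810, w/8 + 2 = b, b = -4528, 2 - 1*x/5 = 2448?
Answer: 489092292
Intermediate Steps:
x = -12230 (x = 10 - 5*2448 = 10 - 12240 = -12230)
d(Q) = 3*Q (d(Q) = -(-3)*Q = 3*Q)
w = -36240 (w = -16 + 8*(-4528) = -16 - 36224 = -36240)
N = -289 (N = -409 - 3*(-40) = -409 - 1*(-120) = -409 + 120 = -289)
V = -2828 (V = -2018 - 810 = -2828)
(V + w)*(x + N) = (-2828 - 36240)*(-12230 - 289) = -39068*(-12519) = 489092292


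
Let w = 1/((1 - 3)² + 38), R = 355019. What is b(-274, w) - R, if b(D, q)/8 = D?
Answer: -357211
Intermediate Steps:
w = 1/42 (w = 1/((-2)² + 38) = 1/(4 + 38) = 1/42 ≈ 0.023810)
b(D, q) = 8*D
b(-274, w) - R = 8*(-274) - 1*355019 = -2192 - 355019 = -357211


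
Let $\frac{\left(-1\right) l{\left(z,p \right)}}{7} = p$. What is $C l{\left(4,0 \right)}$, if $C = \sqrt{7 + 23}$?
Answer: $0$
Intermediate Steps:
$l{\left(z,p \right)} = - 7 p$
$C = \sqrt{30} \approx 5.4772$
$C l{\left(4,0 \right)} = \sqrt{30} \left(\left(-7\right) 0\right) = \sqrt{30} \cdot 0 = 0$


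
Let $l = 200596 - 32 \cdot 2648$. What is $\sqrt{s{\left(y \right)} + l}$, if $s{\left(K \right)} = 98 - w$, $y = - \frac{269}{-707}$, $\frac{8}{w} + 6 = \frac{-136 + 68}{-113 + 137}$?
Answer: $\frac{\sqrt{325728566}}{53} \approx 340.53$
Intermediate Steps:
$w = - \frac{48}{53}$ ($w = \frac{8}{-6 + \frac{-136 + 68}{-113 + 137}} = \frac{8}{-6 - \frac{68}{24}} = \frac{8}{-6 - \frac{17}{6}} = \frac{8}{- \frac{53}{6}} = 8 \left(- \frac{6}{53}\right) = - \frac{48}{53} \approx -0.90566$)
$y = \frac{269}{707}$ ($y = \left(-269\right) \left(- \frac{1}{707}\right) = \frac{269}{707} \approx 0.38048$)
$s{\left(K \right)} = \frac{5242}{53}$ ($s{\left(K \right)} = 98 - - \frac{48}{53} = 98 + \frac{48}{53} = \frac{5242}{53}$)
$l = 115860$ ($l = 200596 - 84736 = 115860$)
$\sqrt{s{\left(y \right)} + l} = \sqrt{\frac{5242}{53} + 115860} = \sqrt{\frac{6145822}{53}} = \frac{\sqrt{325728566}}{53}$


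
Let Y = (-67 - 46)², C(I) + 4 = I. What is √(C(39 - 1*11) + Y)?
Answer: √12793 ≈ 113.11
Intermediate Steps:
C(I) = -4 + I
Y = 12769 (Y = (-113)² = 12769)
√(C(39 - 1*11) + Y) = √((-4 + (39 - 1*11)) + 12769) = √((-4 + (39 - 11)) + 12769) = √((-4 + 28) + 12769) = √(24 + 12769) = √12793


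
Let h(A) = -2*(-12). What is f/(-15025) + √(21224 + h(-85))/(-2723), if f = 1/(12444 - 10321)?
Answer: -1/31898075 - 16*√83/2723 ≈ -0.053532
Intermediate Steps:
h(A) = 24
f = 1/2123 ≈ 0.00047103
f/(-15025) + √(21224 + h(-85))/(-2723) = (1/2123)/(-15025) + √(21224 + 24)/(-2723) = (1/2123)*(-1/15025) + √21248*(-1/2723) = -1/31898075 + (16*√83)*(-1/2723) = -1/31898075 - 16*√83/2723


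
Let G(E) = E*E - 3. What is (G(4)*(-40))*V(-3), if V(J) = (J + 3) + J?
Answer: 1560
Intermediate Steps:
G(E) = -3 + E² (G(E) = E² - 3 = -3 + E²)
V(J) = 3 + 2*J (V(J) = (3 + J) + J = 3 + 2*J)
(G(4)*(-40))*V(-3) = ((-3 + 4²)*(-40))*(3 + 2*(-3)) = ((-3 + 16)*(-40))*(3 - 6) = (13*(-40))*(-3) = -520*(-3) = 1560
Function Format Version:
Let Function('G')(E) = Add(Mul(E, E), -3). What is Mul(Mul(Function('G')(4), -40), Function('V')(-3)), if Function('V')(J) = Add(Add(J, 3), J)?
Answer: 1560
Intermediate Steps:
Function('G')(E) = Add(-3, Pow(E, 2)) (Function('G')(E) = Add(Pow(E, 2), -3) = Add(-3, Pow(E, 2)))
Function('V')(J) = Add(3, Mul(2, J)) (Function('V')(J) = Add(Add(3, J), J) = Add(3, Mul(2, J)))
Mul(Mul(Function('G')(4), -40), Function('V')(-3)) = Mul(Mul(Add(-3, Pow(4, 2)), -40), Add(3, Mul(2, -3))) = Mul(Mul(Add(-3, 16), -40), Add(3, -6)) = Mul(Mul(13, -40), -3) = Mul(-520, -3) = 1560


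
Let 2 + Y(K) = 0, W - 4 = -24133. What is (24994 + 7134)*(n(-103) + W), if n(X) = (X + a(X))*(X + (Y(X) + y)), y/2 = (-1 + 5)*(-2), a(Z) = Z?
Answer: 25606016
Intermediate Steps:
W = -24129 (W = 4 - 24133 = -24129)
y = -16 (y = 2*((-1 + 5)*(-2)) = 2*(4*(-2)) = 2*(-8) = -16)
Y(K) = -2 (Y(K) = -2 + 0 = -2)
n(X) = 2*X*(-18 + X) (n(X) = (X + X)*(X + (-2 - 16)) = (2*X)*(X - 18) = (2*X)*(-18 + X) = 2*X*(-18 + X))
(24994 + 7134)*(n(-103) + W) = (24994 + 7134)*(2*(-103)*(-18 - 103) - 24129) = 32128*(2*(-103)*(-121) - 24129) = 32128*(24926 - 24129) = 32128*797 = 25606016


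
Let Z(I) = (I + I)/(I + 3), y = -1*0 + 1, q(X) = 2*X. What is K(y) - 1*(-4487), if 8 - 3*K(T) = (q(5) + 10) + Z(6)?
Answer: 40343/9 ≈ 4482.6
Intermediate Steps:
y = 1 (y = 0 + 1 = 1)
Z(I) = 2*I/(3 + I) (Z(I) = (2*I)/(3 + I) = 2*I/(3 + I))
K(T) = -40/9 (K(T) = 8/3 - ((2*5 + 10) + 2*6/(3 + 6))/3 = 8/3 - ((10 + 10) + 2*6/9)/3 = 8/3 - (20 + 2*6*(⅑))/3 = 8/3 - (20 + 4/3)/3 = 8/3 - ⅓*64/3 = 8/3 - 64/9 = -40/9)
K(y) - 1*(-4487) = -40/9 - 1*(-4487) = -40/9 + 4487 = 40343/9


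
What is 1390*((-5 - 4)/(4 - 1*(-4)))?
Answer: -6255/4 ≈ -1563.8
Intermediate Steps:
1390*((-5 - 4)/(4 - 1*(-4))) = 1390*(-9/(4 + 4)) = 1390*(-9/8) = -6255/4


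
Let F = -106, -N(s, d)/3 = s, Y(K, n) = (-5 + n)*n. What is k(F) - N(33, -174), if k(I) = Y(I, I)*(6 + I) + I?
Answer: -1176607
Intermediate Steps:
Y(K, n) = n*(-5 + n)
N(s, d) = -3*s
k(I) = I + I*(-5 + I)*(6 + I) (k(I) = (I*(-5 + I))*(6 + I) + I = I*(-5 + I)*(6 + I) + I = I + I*(-5 + I)*(6 + I))
k(F) - N(33, -174) = -106*(-29 - 106 + (-106)²) - (-3)*33 = -106*(-29 - 106 + 11236) - 1*(-99) = -106*11101 + 99 = -1176706 + 99 = -1176607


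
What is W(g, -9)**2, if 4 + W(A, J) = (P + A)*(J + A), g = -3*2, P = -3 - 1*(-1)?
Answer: 13456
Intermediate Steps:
P = -2 (P = -3 + 1 = -2)
g = -6
W(A, J) = -4 + (-2 + A)*(A + J) (W(A, J) = -4 + (-2 + A)*(J + A) = -4 + (-2 + A)*(A + J))
W(g, -9)**2 = (-4 + (-6)**2 - 2*(-6) - 2*(-9) - 6*(-9))**2 = (-4 + 36 + 12 + 18 + 54)**2 = 116**2 = 13456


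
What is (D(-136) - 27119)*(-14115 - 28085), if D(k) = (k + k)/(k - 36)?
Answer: 49207267800/43 ≈ 1.1444e+9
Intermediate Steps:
D(k) = 2*k/(-36 + k) (D(k) = (2*k)/(-36 + k) = 2*k/(-36 + k))
(D(-136) - 27119)*(-14115 - 28085) = (2*(-136)/(-36 - 136) - 27119)*(-14115 - 28085) = (2*(-136)/(-172) - 27119)*(-42200) = (2*(-136)*(-1/172) - 27119)*(-42200) = (68/43 - 27119)*(-42200) = -1166049/43*(-42200) = 49207267800/43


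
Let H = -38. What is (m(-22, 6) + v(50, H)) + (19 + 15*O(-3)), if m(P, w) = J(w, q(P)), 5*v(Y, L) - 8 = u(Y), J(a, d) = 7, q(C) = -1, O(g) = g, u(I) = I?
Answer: -37/5 ≈ -7.4000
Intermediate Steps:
v(Y, L) = 8/5 + Y/5
m(P, w) = 7
(m(-22, 6) + v(50, H)) + (19 + 15*O(-3)) = (7 + (8/5 + (⅕)*50)) + (19 + 15*(-3)) = (7 + (8/5 + 10)) + (19 - 45) = (7 + 58/5) - 26 = 93/5 - 26 = -37/5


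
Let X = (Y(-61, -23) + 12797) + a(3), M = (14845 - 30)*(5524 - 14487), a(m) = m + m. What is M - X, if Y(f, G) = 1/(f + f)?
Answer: -16201557055/122 ≈ -1.3280e+8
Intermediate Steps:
a(m) = 2*m
Y(f, G) = 1/(2*f)
M = -132786845 (M = 14815*(-8963) = -132786845)
X = 1561965/122 (X = ((1/2)/(-61) + 12797) + 2*3 = ((1/2)*(-1/61) + 12797) + 6 = (-1/122 + 12797) + 6 = 1561233/122 + 6 = 1561965/122 ≈ 12803.)
M - X = -132786845 - 1*1561965/122 = -132786845 - 1561965/122 = -16201557055/122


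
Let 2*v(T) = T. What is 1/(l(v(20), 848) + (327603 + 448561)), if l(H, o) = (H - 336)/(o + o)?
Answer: 848/658186909 ≈ 1.2884e-6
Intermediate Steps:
v(T) = T/2
l(H, o) = (-336 + H)/(2*o) (l(H, o) = (-336 + H)/((2*o)) = (-336 + H)*(1/(2*o)) = (-336 + H)/(2*o))
1/(l(v(20), 848) + (327603 + 448561)) = 1/((½)*(-336 + (½)*20)/848 + (327603 + 448561)) = 1/((½)*(1/848)*(-336 + 10) + 776164) = 1/((½)*(1/848)*(-326) + 776164) = 1/(-163/848 + 776164) = 1/(658186909/848) = 848/658186909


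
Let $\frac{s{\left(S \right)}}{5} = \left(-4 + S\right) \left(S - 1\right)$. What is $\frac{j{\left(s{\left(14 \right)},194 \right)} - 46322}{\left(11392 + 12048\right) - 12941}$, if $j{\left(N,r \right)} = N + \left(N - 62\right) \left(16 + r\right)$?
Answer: $\frac{77808}{10499} \approx 7.411$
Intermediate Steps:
$s{\left(S \right)} = 5 \left(-1 + S\right) \left(-4 + S\right)$ ($s{\left(S \right)} = 5 \left(-4 + S\right) \left(S - 1\right) = 5 \left(-4 + S\right) \left(-1 + S\right) = 5 \left(-1 + S\right) \left(-4 + S\right)$)
$j{\left(N,r \right)} = N + \left(-62 + N\right) \left(16 + r\right)$
$\frac{j{\left(s{\left(14 \right)},194 \right)} - 46322}{\left(11392 + 12048\right) - 12941} = \frac{\left(-992 - 12028 + 17 \left(20 - 350 + 5 \cdot 14^{2}\right) + \left(20 - 350 + 5 \cdot 14^{2}\right) 194\right) - 46322}{\left(11392 + 12048\right) - 12941} = \frac{\left(-992 - 12028 + 17 \left(20 - 350 + 5 \cdot 196\right) + \left(20 - 350 + 5 \cdot 196\right) 194\right) - 46322}{23440 - 12941} = \frac{\left(-992 - 12028 + 17 \left(20 - 350 + 980\right) + \left(20 - 350 + 980\right) 194\right) - 46322}{10499} = \left(\left(-992 - 12028 + 17 \cdot 650 + 650 \cdot 194\right) - 46322\right) \frac{1}{10499} = \left(\left(-992 - 12028 + 11050 + 126100\right) - 46322\right) \frac{1}{10499} = \left(124130 - 46322\right) \frac{1}{10499} = 77808 \cdot \frac{1}{10499} = \frac{77808}{10499}$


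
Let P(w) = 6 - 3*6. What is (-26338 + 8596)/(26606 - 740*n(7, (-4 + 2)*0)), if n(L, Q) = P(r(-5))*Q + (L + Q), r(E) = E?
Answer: -2957/3571 ≈ -0.82806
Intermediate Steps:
P(w) = -12 (P(w) = 6 - 18 = -12)
n(L, Q) = L - 11*Q (n(L, Q) = -12*Q + (L + Q) = L - 11*Q)
(-26338 + 8596)/(26606 - 740*n(7, (-4 + 2)*0)) = (-26338 + 8596)/(26606 - 740*(7 - 11*(-4 + 2)*0)) = -17742/(26606 - 740*(7 - (-22)*0)) = -17742/(26606 - 740*(7 - 11*0)) = -17742/(26606 - 740*(7 + 0)) = -17742/(26606 - 740*7) = -17742/(26606 - 5180) = -17742/21426 = -17742*1/21426 = -2957/3571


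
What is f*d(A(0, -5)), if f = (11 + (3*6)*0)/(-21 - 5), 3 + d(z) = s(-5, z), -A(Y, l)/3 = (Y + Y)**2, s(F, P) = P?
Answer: 33/26 ≈ 1.2692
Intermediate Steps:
A(Y, l) = -12*Y**2 (A(Y, l) = -3*(Y + Y)**2 = -3*4*Y**2 = -12*Y**2)
d(z) = -3 + z
f = -11/26 (f = (11 + 18*0)/(-26) = (11 + 0)*(-1/26) = 11*(-1/26) = -11/26 ≈ -0.42308)
f*d(A(0, -5)) = -11*(-3 - 12*0**2)/26 = -11*(-3 - 12*0)/26 = -11*(-3 + 0)/26 = -11/26*(-3) = 33/26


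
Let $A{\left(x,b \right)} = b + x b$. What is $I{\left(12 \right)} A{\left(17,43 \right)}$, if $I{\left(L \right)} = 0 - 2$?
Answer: $-1548$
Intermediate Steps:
$I{\left(L \right)} = -2$
$A{\left(x,b \right)} = b + b x$
$I{\left(12 \right)} A{\left(17,43 \right)} = - 2 \cdot 43 \left(1 + 17\right) = - 2 \cdot 43 \cdot 18 = \left(-2\right) 774 = -1548$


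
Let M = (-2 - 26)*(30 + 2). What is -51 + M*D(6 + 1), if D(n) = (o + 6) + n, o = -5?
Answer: -7219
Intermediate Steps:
M = -896 (M = -28*32 = -896)
D(n) = 1 + n (D(n) = (-5 + 6) + n = 1 + n)
-51 + M*D(6 + 1) = -51 - 896*(1 + (6 + 1)) = -51 - 896*(1 + 7) = -51 - 896*8 = -51 - 7168 = -7219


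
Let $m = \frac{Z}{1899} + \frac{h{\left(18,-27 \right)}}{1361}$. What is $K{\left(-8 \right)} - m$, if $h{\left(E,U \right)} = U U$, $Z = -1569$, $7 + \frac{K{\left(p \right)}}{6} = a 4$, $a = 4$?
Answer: $\frac{46772048}{861513} \approx 54.291$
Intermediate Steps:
$K{\left(p \right)} = 54$ ($K{\left(p \right)} = -42 + 6 \cdot 4 \cdot 4 = -42 + 6 \cdot 16 = -42 + 96 = 54$)
$h{\left(E,U \right)} = U^{2}$
$m = - \frac{250346}{861513}$ ($m = - \frac{1569}{1899} + \frac{\left(-27\right)^{2}}{1361} = \left(-1569\right) \frac{1}{1899} + 729 \cdot \frac{1}{1361} = - \frac{523}{633} + \frac{729}{1361} = - \frac{250346}{861513} \approx -0.29059$)
$K{\left(-8 \right)} - m = 54 - - \frac{250346}{861513} = 54 + \frac{250346}{861513} = \frac{46772048}{861513}$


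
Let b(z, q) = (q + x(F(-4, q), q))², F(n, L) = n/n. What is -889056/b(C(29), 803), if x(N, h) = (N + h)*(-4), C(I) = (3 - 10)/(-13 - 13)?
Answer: -889056/5822569 ≈ -0.15269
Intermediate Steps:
C(I) = 7/26 (C(I) = -7/(-26) = -7*(-1/26) = 7/26)
F(n, L) = 1
x(N, h) = -4*N - 4*h
b(z, q) = (-4 - 3*q)² (b(z, q) = (q + (-4*1 - 4*q))² = (q + (-4 - 4*q))² = (-4 - 3*q)²)
-889056/b(C(29), 803) = -889056/(4 + 3*803)² = -889056/(4 + 2409)² = -889056/(2413²) = -889056/5822569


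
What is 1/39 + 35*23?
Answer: 31396/39 ≈ 805.03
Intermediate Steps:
1/39 + 35*23 = 1/39 + 805 = 31396/39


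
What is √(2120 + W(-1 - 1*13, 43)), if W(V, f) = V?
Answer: 9*√26 ≈ 45.891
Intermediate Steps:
√(2120 + W(-1 - 1*13, 43)) = √(2120 + (-1 - 1*13)) = √(2120 + (-1 - 13)) = √(2120 - 14) = √2106 = 9*√26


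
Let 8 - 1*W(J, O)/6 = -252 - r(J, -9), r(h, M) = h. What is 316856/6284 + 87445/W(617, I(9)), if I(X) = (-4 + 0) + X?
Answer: 554200163/8266602 ≈ 67.041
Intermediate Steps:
I(X) = -4 + X
W(J, O) = 1560 + 6*J (W(J, O) = 48 - 6*(-252 - J) = 48 + (1512 + 6*J) = 1560 + 6*J)
316856/6284 + 87445/W(617, I(9)) = 316856/6284 + 87445/(1560 + 6*617) = 316856*(1/6284) + 87445/(1560 + 3702) = 79214/1571 + 87445/5262 = 554200163/8266602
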